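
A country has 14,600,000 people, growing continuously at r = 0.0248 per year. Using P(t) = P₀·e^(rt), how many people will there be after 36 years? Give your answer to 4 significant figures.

P(36) = 14600000 · e^(0.0248·36) = 14600000 · e^(0.8928)
= 14600000 · 2.44196 ≈ 35652580.51

≈ 35,650,000 people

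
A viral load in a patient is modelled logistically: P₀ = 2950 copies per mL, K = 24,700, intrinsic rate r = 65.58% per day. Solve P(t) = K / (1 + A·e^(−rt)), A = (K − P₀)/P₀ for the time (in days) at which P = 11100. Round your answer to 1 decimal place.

A = (24700 − 2950)/2950 = 7.37288
11100 = 24700/(1 + 7.37288·e^(−0.6558t)) → 1 + 7.37288·e^(−0.6558t) = 2.22523
e^(−0.6558t) = 0.16618 → t = ln(6.01757)/0.6558 = 1.79468/0.6558

t ≈ 2.7 days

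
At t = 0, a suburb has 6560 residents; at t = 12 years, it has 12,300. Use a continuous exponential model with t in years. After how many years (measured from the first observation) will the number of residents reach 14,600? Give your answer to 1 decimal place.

r = ln(12300/6560) / 12 ≈ 0.052384 per year
t = ln(14600/6560) / r = 0.80003 / 0.052384 ≈ 15.272

t ≈ 15.3 years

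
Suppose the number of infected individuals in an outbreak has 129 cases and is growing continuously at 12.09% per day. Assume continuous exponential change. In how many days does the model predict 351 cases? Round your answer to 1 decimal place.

351 = 129 · e^(0.1209·t)
t = ln(351/129) / 0.1209 = ln(2.72093) / 0.1209 = 1.00097 / 0.1209

t ≈ 8.3 days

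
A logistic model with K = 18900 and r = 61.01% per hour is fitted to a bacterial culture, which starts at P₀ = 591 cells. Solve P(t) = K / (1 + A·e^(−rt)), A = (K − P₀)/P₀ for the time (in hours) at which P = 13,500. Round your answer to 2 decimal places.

t ≈ 7.13 hours

A = (18900 − 591)/591 = 30.9797
13500 = 18900/(1 + 30.9797·e^(−0.6101t)) → 1 + 30.9797·e^(−0.6101t) = 1.4
e^(−0.6101t) = 0.012912 → t = ln(77.44924)/0.6101 = 4.34962/0.6101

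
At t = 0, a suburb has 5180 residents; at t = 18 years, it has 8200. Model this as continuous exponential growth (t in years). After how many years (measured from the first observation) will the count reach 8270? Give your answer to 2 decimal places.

t ≈ 18.33 years

r = ln(8200/5180) / 18 ≈ 0.025518 per year
t = ln(8270/5180) / r = 0.46783 / 0.025518 ≈ 18.333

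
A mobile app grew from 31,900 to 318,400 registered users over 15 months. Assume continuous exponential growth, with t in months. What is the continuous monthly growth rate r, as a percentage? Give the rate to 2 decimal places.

318400 = 31900 · e^(r·15)
e^(15r) = 318400/31900 = 9.98119
r = ln(9.98119) / 15 = 2.3007 / 15

r ≈ 15.34% per month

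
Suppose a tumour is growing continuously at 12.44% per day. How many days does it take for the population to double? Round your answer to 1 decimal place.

doubling time ≈ 5.6 days

doubling time = ln(2) / |r| = 0.69315 / 0.1244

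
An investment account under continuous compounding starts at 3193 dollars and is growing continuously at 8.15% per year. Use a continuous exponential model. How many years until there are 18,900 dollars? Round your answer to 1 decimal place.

t ≈ 21.8 years

18900 = 3193 · e^(0.0815·t)
t = ln(18900/3193) / 0.0815 = ln(5.9192) / 0.0815 = 1.7782 / 0.0815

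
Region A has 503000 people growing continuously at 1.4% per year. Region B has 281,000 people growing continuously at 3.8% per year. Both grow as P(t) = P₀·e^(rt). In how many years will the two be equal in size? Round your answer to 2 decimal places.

t ≈ 24.26 years

503000·e^(0.014t) = 281000·e^(0.038t)
503000/281000 = e^((0.038 − 0.014)t) → ln(1.79004) = 0.024·t
t = 0.58224 / 0.024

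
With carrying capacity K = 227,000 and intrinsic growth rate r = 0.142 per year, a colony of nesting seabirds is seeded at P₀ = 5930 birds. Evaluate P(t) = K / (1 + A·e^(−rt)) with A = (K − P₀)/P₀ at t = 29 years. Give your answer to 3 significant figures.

≈ 141,000 birds

A = (227000 − 5930)/5930 = 37.27993
P(29) = 227000 / (1 + 37.27993·e^(−0.142·29)) = 227000 / (1 + 37.27993·0.016277)
= 227000 / 1.60681 ≈ 141273.98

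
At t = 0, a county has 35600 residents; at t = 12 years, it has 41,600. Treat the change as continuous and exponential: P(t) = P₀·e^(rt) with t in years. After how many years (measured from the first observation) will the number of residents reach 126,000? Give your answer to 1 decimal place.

t ≈ 97.4 years

r = ln(41600/35600) / 12 ≈ 0.01298 per year
t = ln(126000/35600) / r = 1.26394 / 0.01298 ≈ 97.379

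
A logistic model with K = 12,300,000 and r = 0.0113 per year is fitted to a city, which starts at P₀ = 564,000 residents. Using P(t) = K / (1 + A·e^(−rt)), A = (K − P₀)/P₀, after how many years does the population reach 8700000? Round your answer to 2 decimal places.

A = (12300000 − 564000)/564000 = 20.80851
8700000 = 12300000/(1 + 20.80851·e^(−0.0113t)) → 1 + 20.80851·e^(−0.0113t) = 1.41379
e^(−0.0113t) = 0.019886 → t = ln(50.28723)/0.0113 = 3.91775/0.0113

t ≈ 346.70 years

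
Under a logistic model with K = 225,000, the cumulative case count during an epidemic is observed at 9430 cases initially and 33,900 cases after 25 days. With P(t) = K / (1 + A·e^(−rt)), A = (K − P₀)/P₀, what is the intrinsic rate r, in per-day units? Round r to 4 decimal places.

A = (225000 − 9430)/9430 = 22.86002
33900 = 225000/(1 + 22.86002·e^(−r·25)) → e^(−25r) = (6.63717 − 1)/22.86002 = 0.246595
r = −ln(0.246595)/25 = 1.40001/25

r ≈ 0.0560 per day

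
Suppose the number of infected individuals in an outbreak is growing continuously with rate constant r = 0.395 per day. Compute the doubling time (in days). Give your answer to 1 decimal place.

doubling time ≈ 1.8 days

doubling time = ln(2) / |r| = 0.69315 / 0.395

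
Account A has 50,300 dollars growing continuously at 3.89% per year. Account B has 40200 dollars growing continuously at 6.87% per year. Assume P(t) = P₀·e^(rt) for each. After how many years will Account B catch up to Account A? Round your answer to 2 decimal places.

50300·e^(0.0389t) = 40200·e^(0.0687t)
50300/40200 = e^((0.0687 − 0.0389)t) → ln(1.25124) = 0.0298·t
t = 0.22414 / 0.0298

t ≈ 7.52 years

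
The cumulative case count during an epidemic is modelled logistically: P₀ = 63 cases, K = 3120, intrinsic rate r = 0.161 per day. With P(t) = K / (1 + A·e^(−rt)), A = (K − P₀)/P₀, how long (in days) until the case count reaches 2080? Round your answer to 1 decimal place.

t ≈ 28.4 days

A = (3120 − 63)/63 = 48.52381
2080 = 3120/(1 + 48.52381·e^(−0.161t)) → 1 + 48.52381·e^(−0.161t) = 1.5
e^(−0.161t) = 0.010304 → t = ln(97.04762)/0.161 = 4.5752/0.161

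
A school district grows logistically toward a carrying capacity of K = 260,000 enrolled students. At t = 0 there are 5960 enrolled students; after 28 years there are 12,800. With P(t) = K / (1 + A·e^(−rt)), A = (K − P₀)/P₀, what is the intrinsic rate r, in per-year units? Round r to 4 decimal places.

r ≈ 0.0283 per year

A = (260000 − 5960)/5960 = 42.62416
12800 = 260000/(1 + 42.62416·e^(−r·28)) → e^(−28r) = (20.3125 − 1)/42.62416 = 0.453088
r = −ln(0.453088)/28 = 0.79167/28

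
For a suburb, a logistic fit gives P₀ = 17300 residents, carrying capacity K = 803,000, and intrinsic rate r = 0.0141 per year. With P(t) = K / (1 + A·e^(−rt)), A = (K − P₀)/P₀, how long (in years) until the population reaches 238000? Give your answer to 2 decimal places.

A = (803000 − 17300)/17300 = 45.41618
238000 = 803000/(1 + 45.41618·e^(−0.0141t)) → 1 + 45.41618·e^(−0.0141t) = 3.37395
e^(−0.0141t) = 0.052271 → t = ln(19.13107)/0.0141 = 2.95131/0.0141

t ≈ 209.31 years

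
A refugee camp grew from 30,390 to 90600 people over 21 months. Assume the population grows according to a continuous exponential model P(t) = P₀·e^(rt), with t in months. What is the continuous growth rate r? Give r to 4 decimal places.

r ≈ 0.0520 per month

90600 = 30390 · e^(r·21)
e^(21r) = 90600/30390 = 2.98124
r = ln(2.98124) / 21 = 1.09234 / 21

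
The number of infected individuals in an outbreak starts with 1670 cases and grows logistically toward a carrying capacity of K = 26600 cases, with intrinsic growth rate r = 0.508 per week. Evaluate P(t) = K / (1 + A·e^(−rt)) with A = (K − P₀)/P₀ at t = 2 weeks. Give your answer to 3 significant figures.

≈ 4,150 cases

A = (26600 − 1670)/1670 = 14.92814
P(2) = 26600 / (1 + 14.92814·e^(−0.508·2)) = 26600 / (1 + 14.92814·0.36204)
= 26600 / 6.40459 ≈ 4153.27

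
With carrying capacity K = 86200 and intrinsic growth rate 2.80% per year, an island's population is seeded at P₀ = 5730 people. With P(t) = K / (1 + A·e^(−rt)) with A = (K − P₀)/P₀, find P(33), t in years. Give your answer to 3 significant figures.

≈ 13,100 people

A = (86200 − 5730)/5730 = 14.04363
P(33) = 86200 / (1 + 14.04363·e^(−0.028·33)) = 86200 / (1 + 14.04363·0.396928)
= 86200 / 6.57431 ≈ 13111.64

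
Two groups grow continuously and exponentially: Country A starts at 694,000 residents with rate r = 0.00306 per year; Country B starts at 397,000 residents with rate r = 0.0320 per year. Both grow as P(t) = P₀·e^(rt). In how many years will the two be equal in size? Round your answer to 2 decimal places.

694000·e^(0.00306t) = 397000·e^(0.032t)
694000/397000 = e^((0.032 − 0.00306)t) → ln(1.74811) = 0.02894·t
t = 0.55854 / 0.02894

t ≈ 19.30 years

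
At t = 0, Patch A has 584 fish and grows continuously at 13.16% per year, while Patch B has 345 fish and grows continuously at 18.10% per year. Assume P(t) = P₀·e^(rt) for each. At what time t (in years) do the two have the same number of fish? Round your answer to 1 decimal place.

584·e^(0.1316t) = 345·e^(0.181t)
584/345 = e^((0.181 − 0.1316)t) → ln(1.69275) = 0.0494·t
t = 0.52636 / 0.0494

t ≈ 10.7 years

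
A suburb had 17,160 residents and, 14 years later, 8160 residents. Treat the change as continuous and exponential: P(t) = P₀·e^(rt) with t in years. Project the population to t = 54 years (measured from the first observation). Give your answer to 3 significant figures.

≈ 976 residents

r = ln(8160/17160) / 14 ≈ -0.053095 per year
P(54) = 17160 · e^(-0.053095·54) = 17160 · 0.05686 ≈ 975.72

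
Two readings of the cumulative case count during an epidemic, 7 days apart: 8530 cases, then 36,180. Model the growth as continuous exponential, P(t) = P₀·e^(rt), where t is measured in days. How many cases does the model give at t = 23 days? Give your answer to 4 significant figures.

≈ 983,600 cases

r = ln(36180/8530) / 7 ≈ 0.206417 per day
P(23) = 8530 · e^(0.206417·23) = 8530 · 115.30546 ≈ 983555.61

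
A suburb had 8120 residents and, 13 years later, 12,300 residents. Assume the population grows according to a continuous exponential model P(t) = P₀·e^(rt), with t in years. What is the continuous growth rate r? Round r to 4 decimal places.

12300 = 8120 · e^(r·13)
e^(13r) = 12300/8120 = 1.51478
r = ln(1.51478) / 13 = 0.41527 / 13

r ≈ 0.0319 per year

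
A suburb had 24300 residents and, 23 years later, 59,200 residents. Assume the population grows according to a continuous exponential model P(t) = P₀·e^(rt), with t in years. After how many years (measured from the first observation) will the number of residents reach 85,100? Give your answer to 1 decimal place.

r = ln(59200/24300) / 23 ≈ 0.038715 per year
t = ln(85100/24300) / r = 1.25335 / 0.038715 ≈ 32.374

t ≈ 32.4 years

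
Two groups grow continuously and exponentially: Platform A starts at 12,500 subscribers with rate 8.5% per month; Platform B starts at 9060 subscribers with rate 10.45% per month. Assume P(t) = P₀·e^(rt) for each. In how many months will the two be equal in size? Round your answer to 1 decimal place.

12500·e^(0.085t) = 9060·e^(0.1045t)
12500/9060 = e^((0.1045 − 0.085)t) → ln(1.37969) = 0.0195·t
t = 0.32186 / 0.0195

t ≈ 16.5 months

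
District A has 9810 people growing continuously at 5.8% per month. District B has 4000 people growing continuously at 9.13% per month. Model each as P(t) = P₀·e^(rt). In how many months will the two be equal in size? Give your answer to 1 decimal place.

9810·e^(0.058t) = 4000·e^(0.0913t)
9810/4000 = e^((0.0913 − 0.058)t) → ln(2.4525) = 0.0333·t
t = 0.89711 / 0.0333

t ≈ 26.9 months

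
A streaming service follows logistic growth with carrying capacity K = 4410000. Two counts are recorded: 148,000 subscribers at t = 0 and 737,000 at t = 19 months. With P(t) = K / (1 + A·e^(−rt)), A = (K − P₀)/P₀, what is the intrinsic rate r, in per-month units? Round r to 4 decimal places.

A = (4410000 − 148000)/148000 = 28.7973
737000 = 4410000/(1 + 28.7973·e^(−r·19)) → e^(−19r) = (5.98372 − 1)/28.7973 = 0.173062
r = −ln(0.173062)/19 = 1.75411/19

r ≈ 0.0923 per month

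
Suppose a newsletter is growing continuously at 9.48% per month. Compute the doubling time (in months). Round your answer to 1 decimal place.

doubling time ≈ 7.3 months

doubling time = ln(2) / |r| = 0.69315 / 0.0948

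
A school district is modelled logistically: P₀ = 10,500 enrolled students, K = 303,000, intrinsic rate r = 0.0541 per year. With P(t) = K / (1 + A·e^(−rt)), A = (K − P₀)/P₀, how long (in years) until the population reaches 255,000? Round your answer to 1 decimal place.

A = (303000 − 10500)/10500 = 27.85714
255000 = 303000/(1 + 27.85714·e^(−0.0541t)) → 1 + 27.85714·e^(−0.0541t) = 1.18824
e^(−0.0541t) = 0.006757 → t = ln(147.99107)/0.0541 = 4.99715/0.0541

t ≈ 92.4 years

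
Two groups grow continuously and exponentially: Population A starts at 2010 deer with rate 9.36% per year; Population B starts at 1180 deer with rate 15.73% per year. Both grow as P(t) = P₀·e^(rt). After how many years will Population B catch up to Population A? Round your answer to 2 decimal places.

t ≈ 8.36 years

2010·e^(0.0936t) = 1180·e^(0.1573t)
2010/1180 = e^((0.1573 − 0.0936)t) → ln(1.70339) = 0.0637·t
t = 0.53262 / 0.0637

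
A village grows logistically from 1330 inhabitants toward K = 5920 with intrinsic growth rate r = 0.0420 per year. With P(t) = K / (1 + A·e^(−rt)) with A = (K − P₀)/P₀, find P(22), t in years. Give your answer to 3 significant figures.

A = (5920 − 1330)/1330 = 3.45113
P(22) = 5920 / (1 + 3.45113·e^(−0.042·22)) = 5920 / (1 + 3.45113·0.396928)
= 5920 / 2.36985 ≈ 2498.05

≈ 2,500 inhabitants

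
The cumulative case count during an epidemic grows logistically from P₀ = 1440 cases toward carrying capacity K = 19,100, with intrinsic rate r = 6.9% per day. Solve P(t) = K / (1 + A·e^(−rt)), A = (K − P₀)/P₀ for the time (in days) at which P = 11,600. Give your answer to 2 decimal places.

t ≈ 42.65 days

A = (19100 − 1440)/1440 = 12.26389
11600 = 19100/(1 + 12.26389·e^(−0.069t)) → 1 + 12.26389·e^(−0.069t) = 1.64655
e^(−0.069t) = 0.05272 → t = ln(18.96815)/0.069 = 2.94276/0.069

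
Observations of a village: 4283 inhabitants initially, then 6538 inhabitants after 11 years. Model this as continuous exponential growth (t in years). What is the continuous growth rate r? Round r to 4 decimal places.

6538 = 4283 · e^(r·11)
e^(11r) = 6538/4283 = 1.5265
r = ln(1.5265) / 11 = 0.42298 / 11

r ≈ 0.0385 per year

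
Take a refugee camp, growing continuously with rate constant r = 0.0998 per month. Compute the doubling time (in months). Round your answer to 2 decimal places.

doubling time = ln(2) / |r| = 0.69315 / 0.0998

doubling time ≈ 6.95 months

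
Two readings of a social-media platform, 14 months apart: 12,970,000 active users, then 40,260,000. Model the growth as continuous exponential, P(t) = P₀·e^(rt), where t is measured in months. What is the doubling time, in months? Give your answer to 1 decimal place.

doubling time ≈ 8.6 months

r = ln(40260000/12970000) / 14 = ln(3.10409) / 14 ≈ 0.080909 per month
doubling time = ln 2 / |r| = 0.69315 / 0.080909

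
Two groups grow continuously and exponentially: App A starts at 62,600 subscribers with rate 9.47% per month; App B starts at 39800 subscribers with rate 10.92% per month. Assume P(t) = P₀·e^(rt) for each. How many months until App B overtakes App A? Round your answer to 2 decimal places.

62600·e^(0.0947t) = 39800·e^(0.1092t)
62600/39800 = e^((0.1092 − 0.0947)t) → ln(1.57286) = 0.0145·t
t = 0.4529 / 0.0145

t ≈ 31.23 months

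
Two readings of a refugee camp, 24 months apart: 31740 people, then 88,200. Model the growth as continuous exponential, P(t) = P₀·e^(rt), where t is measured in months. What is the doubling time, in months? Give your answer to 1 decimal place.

doubling time ≈ 16.3 months

r = ln(88200/31740) / 24 = ln(2.77883) / 24 ≈ 0.042585 per month
doubling time = ln 2 / |r| = 0.69315 / 0.042585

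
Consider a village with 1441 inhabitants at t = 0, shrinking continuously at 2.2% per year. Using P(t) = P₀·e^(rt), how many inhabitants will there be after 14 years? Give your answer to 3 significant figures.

≈ 1,060 inhabitants

P(14) = 1441 · e^(-0.022·14) = 1441 · e^(-0.308)
= 1441 · 0.73492 ≈ 1059.01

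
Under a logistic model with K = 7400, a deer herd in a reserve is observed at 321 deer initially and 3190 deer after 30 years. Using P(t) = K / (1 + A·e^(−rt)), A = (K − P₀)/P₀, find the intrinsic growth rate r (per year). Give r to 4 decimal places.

r ≈ 0.0939 per year

A = (7400 − 321)/321 = 22.05296
3190 = 7400/(1 + 22.05296·e^(−r·30)) → e^(−30r) = (2.31975 − 1)/22.05296 = 0.059845
r = −ln(0.059845)/30 = 2.81601/30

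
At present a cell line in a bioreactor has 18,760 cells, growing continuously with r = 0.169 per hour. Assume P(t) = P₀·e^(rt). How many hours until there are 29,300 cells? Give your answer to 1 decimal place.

29300 = 18760 · e^(0.169·t)
t = ln(29300/18760) / 0.169 = ln(1.56183) / 0.169 = 0.44586 / 0.169

t ≈ 2.6 hours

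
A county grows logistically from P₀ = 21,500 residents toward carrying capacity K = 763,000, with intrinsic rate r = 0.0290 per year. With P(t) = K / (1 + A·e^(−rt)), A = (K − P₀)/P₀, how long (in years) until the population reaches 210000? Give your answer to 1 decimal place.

t ≈ 88.7 years

A = (763000 − 21500)/21500 = 34.48837
210000 = 763000/(1 + 34.48837·e^(−0.029t)) → 1 + 34.48837·e^(−0.029t) = 3.63333
e^(−0.029t) = 0.076354 → t = ln(13.09685)/0.029 = 2.57237/0.029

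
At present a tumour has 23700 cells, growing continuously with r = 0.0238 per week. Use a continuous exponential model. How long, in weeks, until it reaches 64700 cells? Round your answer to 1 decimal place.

t ≈ 42.2 weeks

64700 = 23700 · e^(0.0238·t)
t = ln(64700/23700) / 0.0238 = ln(2.72996) / 0.0238 = 1.00429 / 0.0238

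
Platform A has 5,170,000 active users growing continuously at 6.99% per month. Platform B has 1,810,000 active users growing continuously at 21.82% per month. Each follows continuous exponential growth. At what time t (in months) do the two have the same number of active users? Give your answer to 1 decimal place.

t ≈ 7.1 months

5170000·e^(0.0699t) = 1810000·e^(0.2182t)
5170000/1810000 = e^((0.2182 − 0.0699)t) → ln(2.85635) = 0.1483·t
t = 1.04955 / 0.1483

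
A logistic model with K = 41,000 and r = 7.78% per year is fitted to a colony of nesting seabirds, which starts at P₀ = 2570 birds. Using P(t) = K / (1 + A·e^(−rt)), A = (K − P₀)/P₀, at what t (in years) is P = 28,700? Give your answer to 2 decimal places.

A = (41000 − 2570)/2570 = 14.95331
28700 = 41000/(1 + 14.95331·e^(−0.0778t)) → 1 + 14.95331·e^(−0.0778t) = 1.42857
e^(−0.0778t) = 0.028661 → t = ln(34.89105)/0.0778 = 3.55223/0.0778

t ≈ 45.66 years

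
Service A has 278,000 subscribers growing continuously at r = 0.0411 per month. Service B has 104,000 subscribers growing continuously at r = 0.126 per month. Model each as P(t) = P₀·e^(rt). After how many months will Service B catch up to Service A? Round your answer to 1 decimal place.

t ≈ 11.6 months

278000·e^(0.0411t) = 104000·e^(0.126t)
278000/104000 = e^((0.126 − 0.0411)t) → ln(2.67308) = 0.0849·t
t = 0.98323 / 0.0849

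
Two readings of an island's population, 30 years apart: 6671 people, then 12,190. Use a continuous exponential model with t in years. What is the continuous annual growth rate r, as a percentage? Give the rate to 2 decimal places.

12190 = 6671 · e^(r·30)
e^(30r) = 12190/6671 = 1.82731
r = ln(1.82731) / 30 = 0.60285 / 30

r ≈ 2.01% per year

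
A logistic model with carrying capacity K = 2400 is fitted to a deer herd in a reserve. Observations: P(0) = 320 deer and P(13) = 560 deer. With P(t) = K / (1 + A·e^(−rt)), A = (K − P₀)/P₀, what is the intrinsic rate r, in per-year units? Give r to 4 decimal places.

A = (2400 − 320)/320 = 6.5
560 = 2400/(1 + 6.5·e^(−r·13)) → e^(−13r) = (4.28571 − 1)/6.5 = 0.505495
r = −ln(0.505495)/13 = 0.68222/13

r ≈ 0.0525 per year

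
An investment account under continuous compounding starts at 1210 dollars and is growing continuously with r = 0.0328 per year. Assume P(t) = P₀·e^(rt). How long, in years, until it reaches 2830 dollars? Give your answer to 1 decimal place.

t ≈ 25.9 years

2830 = 1210 · e^(0.0328·t)
t = ln(2830/1210) / 0.0328 = ln(2.33884) / 0.0328 = 0.84966 / 0.0328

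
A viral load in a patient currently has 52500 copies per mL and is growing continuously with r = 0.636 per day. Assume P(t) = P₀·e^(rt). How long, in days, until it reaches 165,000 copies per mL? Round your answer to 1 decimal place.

165000 = 52500 · e^(0.636·t)
t = ln(165000/52500) / 0.636 = ln(3.14286) / 0.636 = 1.14513 / 0.636

t ≈ 1.8 days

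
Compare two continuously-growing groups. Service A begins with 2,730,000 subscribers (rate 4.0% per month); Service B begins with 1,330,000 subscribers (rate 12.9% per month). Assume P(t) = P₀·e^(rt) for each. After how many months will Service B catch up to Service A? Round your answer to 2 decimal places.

2730000·e^(0.04t) = 1330000·e^(0.129t)
2730000/1330000 = e^((0.129 − 0.04)t) → ln(2.05263) = 0.089·t
t = 0.71912 / 0.089

t ≈ 8.08 months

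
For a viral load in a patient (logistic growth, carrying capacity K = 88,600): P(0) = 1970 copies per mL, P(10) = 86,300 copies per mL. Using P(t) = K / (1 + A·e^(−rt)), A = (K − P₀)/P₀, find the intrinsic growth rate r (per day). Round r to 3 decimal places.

A = (88600 − 1970)/1970 = 43.97462
86300 = 88600/(1 + 43.97462·e^(−r·10)) → e^(−10r) = (1.02665 − 1)/43.97462 = 0.000606
r = −ln(0.000606)/10 = 7.40853/10

r ≈ 0.741 per day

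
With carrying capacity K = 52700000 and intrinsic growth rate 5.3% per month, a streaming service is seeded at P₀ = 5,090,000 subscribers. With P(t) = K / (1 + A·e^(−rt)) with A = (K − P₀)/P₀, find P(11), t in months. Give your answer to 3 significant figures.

A = (52700000 − 5090000)/5090000 = 9.35363
P(11) = 52700000 / (1 + 9.35363·e^(−0.053·11)) = 52700000 / (1 + 9.35363·0.558221)
= 52700000 / 6.2214 ≈ 8470766.28

≈ 8,470,000 subscribers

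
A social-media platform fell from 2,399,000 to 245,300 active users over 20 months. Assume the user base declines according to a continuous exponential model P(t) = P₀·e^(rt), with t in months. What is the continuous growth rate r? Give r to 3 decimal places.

245300 = 2399000 · e^(r·20)
e^(20r) = 245300/2399000 = 0.10225
r = ln(0.10225) / 20 = -2.28033 / 20

r ≈ -0.114 per month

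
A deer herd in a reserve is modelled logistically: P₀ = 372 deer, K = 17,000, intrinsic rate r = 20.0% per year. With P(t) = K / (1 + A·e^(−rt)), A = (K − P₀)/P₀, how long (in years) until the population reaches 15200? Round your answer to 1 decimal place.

t ≈ 29.7 years

A = (17000 − 372)/372 = 44.69892
15200 = 17000/(1 + 44.69892·e^(−0.2t)) → 1 + 44.69892·e^(−0.2t) = 1.11842
e^(−0.2t) = 0.002649 → t = ln(377.45759)/0.2 = 5.93346/0.2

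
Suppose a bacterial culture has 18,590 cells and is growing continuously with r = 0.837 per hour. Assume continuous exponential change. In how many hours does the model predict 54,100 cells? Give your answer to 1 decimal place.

54100 = 18590 · e^(0.837·t)
t = ln(54100/18590) / 0.837 = ln(2.91017) / 0.837 = 1.06821 / 0.837

t ≈ 1.3 hours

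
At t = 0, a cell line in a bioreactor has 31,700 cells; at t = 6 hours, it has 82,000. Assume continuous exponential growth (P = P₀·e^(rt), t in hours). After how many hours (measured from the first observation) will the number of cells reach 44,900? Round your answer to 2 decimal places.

t ≈ 2.20 hours

r = ln(82000/31700) / 6 ≈ 0.1584 per hour
t = ln(44900/31700) / r = 0.34812 / 0.1584 ≈ 2.198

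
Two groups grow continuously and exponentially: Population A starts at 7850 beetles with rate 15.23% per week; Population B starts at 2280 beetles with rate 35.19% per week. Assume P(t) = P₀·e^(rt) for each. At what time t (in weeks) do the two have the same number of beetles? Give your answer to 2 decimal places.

t ≈ 6.19 weeks

7850·e^(0.1523t) = 2280·e^(0.3519t)
7850/2280 = e^((0.3519 − 0.1523)t) → ln(3.44298) = 0.1996·t
t = 1.23634 / 0.1996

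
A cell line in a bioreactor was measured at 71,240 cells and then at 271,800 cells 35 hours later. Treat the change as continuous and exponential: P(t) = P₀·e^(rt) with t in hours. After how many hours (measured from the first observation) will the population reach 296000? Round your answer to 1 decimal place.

t ≈ 37.2 hours

r = ln(271800/71240) / 35 ≈ 0.038257 per hour
t = ln(296000/71240) / r = 1.4243 / 0.038257 ≈ 37.229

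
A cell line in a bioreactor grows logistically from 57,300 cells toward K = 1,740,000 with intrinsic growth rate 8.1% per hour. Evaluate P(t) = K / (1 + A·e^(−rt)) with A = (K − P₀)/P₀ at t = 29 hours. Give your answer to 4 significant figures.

A = (1740000 − 57300)/57300 = 29.36649
P(29) = 1740000 / (1 + 29.36649·e^(−0.081·29)) = 1740000 / (1 + 29.36649·0.095465)
= 1740000 / 3.80346 ≈ 457478.21

≈ 457,500 cells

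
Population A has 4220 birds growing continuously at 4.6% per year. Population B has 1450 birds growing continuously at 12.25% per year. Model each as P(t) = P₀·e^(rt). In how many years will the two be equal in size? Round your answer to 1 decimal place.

4220·e^(0.046t) = 1450·e^(0.1225t)
4220/1450 = e^((0.1225 − 0.046)t) → ln(2.91034) = 0.0765·t
t = 1.06827 / 0.0765

t ≈ 14.0 years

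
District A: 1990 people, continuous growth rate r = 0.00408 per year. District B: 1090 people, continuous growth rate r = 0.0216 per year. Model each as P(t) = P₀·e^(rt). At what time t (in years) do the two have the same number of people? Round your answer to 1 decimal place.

1990·e^(0.00408t) = 1090·e^(0.0216t)
1990/1090 = e^((0.0216 − 0.00408)t) → ln(1.82569) = 0.01752·t
t = 0.60196 / 0.01752

t ≈ 34.4 years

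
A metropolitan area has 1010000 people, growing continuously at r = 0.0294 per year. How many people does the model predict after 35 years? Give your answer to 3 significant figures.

P(35) = 1010000 · e^(0.0294·35) = 1010000 · e^(1.029)
= 1010000 · 2.79827 ≈ 2826248.83

≈ 2,830,000 people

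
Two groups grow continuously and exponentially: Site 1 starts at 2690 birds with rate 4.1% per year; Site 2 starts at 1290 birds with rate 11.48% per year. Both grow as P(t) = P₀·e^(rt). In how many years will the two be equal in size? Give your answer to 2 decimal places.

t ≈ 9.96 years

2690·e^(0.041t) = 1290·e^(0.1148t)
2690/1290 = e^((0.1148 − 0.041)t) → ln(2.08527) = 0.0738·t
t = 0.7349 / 0.0738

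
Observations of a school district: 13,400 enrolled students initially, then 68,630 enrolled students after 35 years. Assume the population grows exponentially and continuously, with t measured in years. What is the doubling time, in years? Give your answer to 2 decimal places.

r = ln(68630/13400) / 35 = ln(5.12164) / 35 ≈ 0.046671 per year
doubling time = ln 2 / |r| = 0.69315 / 0.046671

doubling time ≈ 14.85 years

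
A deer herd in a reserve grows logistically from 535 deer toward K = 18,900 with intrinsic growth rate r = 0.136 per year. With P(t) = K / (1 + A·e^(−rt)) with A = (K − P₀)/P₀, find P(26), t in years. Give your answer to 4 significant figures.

A = (18900 − 535)/535 = 34.3271
P(26) = 18900 / (1 + 34.3271·e^(−0.136·26)) = 18900 / (1 + 34.3271·0.02913)
= 18900 / 1.99994 ≈ 9450.31

≈ 9,450 deer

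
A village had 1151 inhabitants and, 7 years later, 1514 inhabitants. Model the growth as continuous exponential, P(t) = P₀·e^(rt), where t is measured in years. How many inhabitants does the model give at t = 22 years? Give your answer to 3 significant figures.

≈ 2,720 inhabitants

r = ln(1514/1151) / 7 ≈ 0.039161 per year
P(22) = 1151 · e^(0.039161·22) = 1151 · 2.36679 ≈ 2724.17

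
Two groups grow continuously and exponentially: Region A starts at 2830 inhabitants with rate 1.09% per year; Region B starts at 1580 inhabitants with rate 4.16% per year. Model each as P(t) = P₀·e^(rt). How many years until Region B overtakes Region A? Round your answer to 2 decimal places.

2830·e^(0.0109t) = 1580·e^(0.0416t)
2830/1580 = e^((0.0416 − 0.0109)t) → ln(1.79114) = 0.0307·t
t = 0.58285 / 0.0307

t ≈ 18.99 years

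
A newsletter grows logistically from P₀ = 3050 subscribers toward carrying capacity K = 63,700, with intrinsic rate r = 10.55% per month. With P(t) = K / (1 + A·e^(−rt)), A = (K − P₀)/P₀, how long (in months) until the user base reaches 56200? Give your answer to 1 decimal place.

t ≈ 47.4 months

A = (63700 − 3050)/3050 = 19.88525
56200 = 63700/(1 + 19.88525·e^(−0.1055t)) → 1 + 19.88525·e^(−0.1055t) = 1.13345
e^(−0.1055t) = 0.006711 → t = ln(149.00678)/0.1055 = 5.00399/0.1055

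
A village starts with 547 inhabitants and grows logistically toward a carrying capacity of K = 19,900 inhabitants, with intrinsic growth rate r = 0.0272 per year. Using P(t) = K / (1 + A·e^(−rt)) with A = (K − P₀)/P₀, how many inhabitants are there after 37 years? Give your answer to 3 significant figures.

A = (19900 − 547)/547 = 35.38026
P(37) = 19900 / (1 + 35.38026·e^(−0.0272·37)) = 19900 / (1 + 35.38026·0.365533)
= 19900 / 13.93263 ≈ 1428.3

≈ 1,430 inhabitants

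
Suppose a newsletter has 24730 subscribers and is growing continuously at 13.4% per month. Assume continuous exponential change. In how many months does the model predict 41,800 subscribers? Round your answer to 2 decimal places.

t ≈ 3.92 months

41800 = 24730 · e^(0.134·t)
t = ln(41800/24730) / 0.134 = ln(1.69025) / 0.134 = 0.52488 / 0.134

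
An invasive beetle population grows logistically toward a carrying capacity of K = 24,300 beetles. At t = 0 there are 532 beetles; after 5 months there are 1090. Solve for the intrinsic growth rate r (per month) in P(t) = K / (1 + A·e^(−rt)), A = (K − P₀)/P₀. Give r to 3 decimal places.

r ≈ 0.148 per month

A = (24300 − 532)/532 = 44.67669
1090 = 24300/(1 + 44.67669·e^(−r·5)) → e^(−5r) = (22.29358 − 1)/44.67669 = 0.476615
r = −ln(0.476615)/5 = 0.74105/5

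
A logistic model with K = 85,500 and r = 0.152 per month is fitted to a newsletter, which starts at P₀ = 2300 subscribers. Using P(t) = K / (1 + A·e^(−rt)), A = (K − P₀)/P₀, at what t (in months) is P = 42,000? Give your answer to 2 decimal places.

A = (85500 − 2300)/2300 = 36.17391
42000 = 85500/(1 + 36.17391·e^(−0.152t)) → 1 + 36.17391·e^(−0.152t) = 2.03571
e^(−0.152t) = 0.028632 → t = ln(34.92654)/0.152 = 3.55325/0.152

t ≈ 23.38 months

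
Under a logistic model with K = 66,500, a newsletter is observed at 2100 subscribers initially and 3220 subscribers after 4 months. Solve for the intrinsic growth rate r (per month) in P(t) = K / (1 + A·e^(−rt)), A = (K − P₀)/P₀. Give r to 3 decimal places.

r ≈ 0.111 per month

A = (66500 − 2100)/2100 = 30.66667
3220 = 66500/(1 + 30.66667·e^(−r·4)) → e^(−4r) = (20.65217 − 1)/30.66667 = 0.640832
r = −ln(0.640832)/4 = 0.44499/4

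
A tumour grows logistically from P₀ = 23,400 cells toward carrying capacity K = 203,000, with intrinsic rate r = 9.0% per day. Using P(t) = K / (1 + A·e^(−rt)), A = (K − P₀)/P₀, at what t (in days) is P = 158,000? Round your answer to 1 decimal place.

A = (203000 − 23400)/23400 = 7.67521
158000 = 203000/(1 + 7.67521·e^(−0.09t)) → 1 + 7.67521·e^(−0.09t) = 1.28481
e^(−0.09t) = 0.037108 → t = ln(26.94853)/0.09 = 3.29393/0.09

t ≈ 36.6 days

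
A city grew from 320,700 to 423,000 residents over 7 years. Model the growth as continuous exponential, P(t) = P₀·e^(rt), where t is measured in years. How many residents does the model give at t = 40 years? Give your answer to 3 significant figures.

r = ln(423000/320700) / 7 ≈ 0.039552 per year
P(40) = 320700 · e^(0.039552·40) = 320700 · 4.86512 ≈ 1560244.7

≈ 1,560,000 residents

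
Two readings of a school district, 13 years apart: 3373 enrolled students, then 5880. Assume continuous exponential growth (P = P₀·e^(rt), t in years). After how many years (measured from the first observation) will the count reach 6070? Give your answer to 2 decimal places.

t ≈ 13.74 years

r = ln(5880/3373) / 13 ≈ 0.04275 per year
t = ln(6070/3373) / r = 0.58756 / 0.04275 ≈ 13.744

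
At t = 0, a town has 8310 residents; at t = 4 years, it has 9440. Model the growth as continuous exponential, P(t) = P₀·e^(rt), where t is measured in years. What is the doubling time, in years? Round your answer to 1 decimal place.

r = ln(9440/8310) / 4 = ln(1.13598) / 4 ≈ 0.031874 per year
doubling time = ln 2 / |r| = 0.69315 / 0.031874

doubling time ≈ 21.7 years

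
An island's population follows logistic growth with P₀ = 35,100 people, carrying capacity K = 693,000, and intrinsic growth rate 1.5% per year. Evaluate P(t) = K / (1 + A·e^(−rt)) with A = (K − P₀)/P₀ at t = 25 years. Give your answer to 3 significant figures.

≈ 49,900 people

A = (693000 − 35100)/35100 = 18.74359
P(25) = 693000 / (1 + 18.74359·e^(−0.015·25)) = 693000 / (1 + 18.74359·0.687289)
= 693000 / 13.88227 ≈ 49919.8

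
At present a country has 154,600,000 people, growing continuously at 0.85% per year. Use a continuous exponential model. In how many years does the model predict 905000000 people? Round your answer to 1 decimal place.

t ≈ 207.9 years

905000000 = 154600000 · e^(0.0085·t)
t = ln(905000000/154600000) / 0.0085 = ln(5.85382) / 0.0085 = 1.76709 / 0.0085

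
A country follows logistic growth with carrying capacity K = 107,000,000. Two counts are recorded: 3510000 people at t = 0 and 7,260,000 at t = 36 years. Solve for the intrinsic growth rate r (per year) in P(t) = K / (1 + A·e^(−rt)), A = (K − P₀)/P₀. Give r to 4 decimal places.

A = (107000000 − 3510000)/3510000 = 29.48433
7260000 = 107000000/(1 + 29.48433·e^(−r·36)) → e^(−36r) = (14.73829 − 1)/29.48433 = 0.465952
r = −ln(0.465952)/36 = 0.76367/36

r ≈ 0.0212 per year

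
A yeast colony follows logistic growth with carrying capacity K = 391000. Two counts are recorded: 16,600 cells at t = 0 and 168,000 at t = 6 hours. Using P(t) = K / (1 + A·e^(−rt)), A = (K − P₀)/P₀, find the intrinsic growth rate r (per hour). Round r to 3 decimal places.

A = (391000 − 16600)/16600 = 22.55422
168000 = 391000/(1 + 22.55422·e^(−r·6)) → e^(−6r) = (2.32738 − 1)/22.55422 = 0.058853
r = −ln(0.058853)/6 = 2.83271/6

r ≈ 0.472 per hour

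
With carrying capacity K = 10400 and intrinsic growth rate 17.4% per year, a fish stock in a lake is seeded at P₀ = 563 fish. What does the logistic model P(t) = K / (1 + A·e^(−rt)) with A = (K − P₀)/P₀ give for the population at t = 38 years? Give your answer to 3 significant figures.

A = (10400 − 563)/563 = 17.47247
P(38) = 10400 / (1 + 17.47247·e^(−0.174·38)) = 10400 / (1 + 17.47247·0.001344)
= 10400 / 1.02349 ≈ 10161.36

≈ 10,200 fish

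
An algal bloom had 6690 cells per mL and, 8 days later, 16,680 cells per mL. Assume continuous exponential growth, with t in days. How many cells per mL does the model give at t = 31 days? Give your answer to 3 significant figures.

r = ln(16680/6690) / 8 ≈ 0.1142 per day
P(31) = 6690 · e^(0.1142·31) = 6690 · 34.47335 ≈ 230626.7

≈ 231,000 cells per mL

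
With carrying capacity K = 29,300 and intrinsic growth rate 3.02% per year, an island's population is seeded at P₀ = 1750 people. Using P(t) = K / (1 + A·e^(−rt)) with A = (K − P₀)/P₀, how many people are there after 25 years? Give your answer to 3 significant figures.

≈ 3,490 people

A = (29300 − 1750)/1750 = 15.74286
P(25) = 29300 / (1 + 15.74286·e^(−0.0302·25)) = 29300 / (1 + 15.74286·0.470011)
= 29300 / 8.39931 ≈ 3488.38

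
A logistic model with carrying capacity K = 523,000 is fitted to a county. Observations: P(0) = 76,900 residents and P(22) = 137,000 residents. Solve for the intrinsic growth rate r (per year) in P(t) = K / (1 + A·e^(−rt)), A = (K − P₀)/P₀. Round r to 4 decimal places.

r ≈ 0.0328 per year

A = (523000 − 76900)/76900 = 5.80104
137000 = 523000/(1 + 5.80104·e^(−r·22)) → e^(−22r) = (3.81752 − 1)/5.80104 = 0.485692
r = −ln(0.485692)/22 = 0.72218/22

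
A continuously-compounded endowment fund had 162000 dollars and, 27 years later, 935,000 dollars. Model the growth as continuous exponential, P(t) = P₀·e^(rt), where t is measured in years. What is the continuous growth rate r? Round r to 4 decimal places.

935000 = 162000 · e^(r·27)
e^(27r) = 935000/162000 = 5.7716
r = ln(5.7716) / 27 = 1.75295 / 27

r ≈ 0.0649 per year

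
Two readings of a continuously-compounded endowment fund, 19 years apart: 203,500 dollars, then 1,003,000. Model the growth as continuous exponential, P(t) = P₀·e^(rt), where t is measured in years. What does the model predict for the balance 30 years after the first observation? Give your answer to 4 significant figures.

≈ 2,526,000 dollars

r = ln(1003000/203500) / 19 ≈ 0.083952 per year
P(30) = 203500 · e^(0.083952·30) = 203500 · 12.41065 ≈ 2525567.14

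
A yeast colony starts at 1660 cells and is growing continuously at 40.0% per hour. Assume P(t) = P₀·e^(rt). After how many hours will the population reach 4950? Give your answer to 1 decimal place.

t ≈ 2.7 hours

4950 = 1660 · e^(0.4·t)
t = ln(4950/1660) / 0.4 = ln(2.98193) / 0.4 = 1.09257 / 0.4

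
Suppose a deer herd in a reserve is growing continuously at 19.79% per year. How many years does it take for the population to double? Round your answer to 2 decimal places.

doubling time ≈ 3.50 years

doubling time = ln(2) / |r| = 0.69315 / 0.1979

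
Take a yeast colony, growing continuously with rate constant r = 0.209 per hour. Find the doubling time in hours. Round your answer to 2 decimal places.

doubling time = ln(2) / |r| = 0.69315 / 0.209

doubling time ≈ 3.32 hours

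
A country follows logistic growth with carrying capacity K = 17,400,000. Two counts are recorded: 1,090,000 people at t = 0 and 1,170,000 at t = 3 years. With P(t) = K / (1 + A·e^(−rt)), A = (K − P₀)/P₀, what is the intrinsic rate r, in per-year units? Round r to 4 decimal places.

r ≈ 0.0252 per year

A = (17400000 − 1090000)/1090000 = 14.9633
1170000 = 17400000/(1 + 14.9633·e^(−r·3)) → e^(−3r) = (14.87179 − 1)/14.9633 = 0.927054
r = −ln(0.927054)/3 = 0.07574/3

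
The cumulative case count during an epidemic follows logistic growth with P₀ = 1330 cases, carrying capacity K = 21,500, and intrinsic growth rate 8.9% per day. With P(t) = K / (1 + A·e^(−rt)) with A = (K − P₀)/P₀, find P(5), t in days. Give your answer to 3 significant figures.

A = (21500 − 1330)/1330 = 15.16541
P(5) = 21500 / (1 + 15.16541·e^(−0.089·5)) = 21500 / (1 + 15.16541·0.640824)
= 21500 / 10.71837 ≈ 2005.9

≈ 2,010 cases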